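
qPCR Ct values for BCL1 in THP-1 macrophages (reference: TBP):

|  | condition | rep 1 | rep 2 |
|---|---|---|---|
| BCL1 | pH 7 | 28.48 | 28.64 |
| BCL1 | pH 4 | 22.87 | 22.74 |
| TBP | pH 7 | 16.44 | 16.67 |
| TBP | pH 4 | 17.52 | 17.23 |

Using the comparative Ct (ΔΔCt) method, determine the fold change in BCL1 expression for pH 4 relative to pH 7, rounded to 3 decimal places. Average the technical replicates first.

95.339

Mean Ct: BCL1 pH 7 28.560; BCL1 pH 4 22.805; TBP pH 7 16.555; TBP pH 4 17.375
ΔCt(pH 7) = 28.560 − 16.555 = 12.005
ΔCt(pH 4) = 22.805 − 17.375 = 5.430
ΔΔCt = 5.430 − 12.005 = -6.575
Fold change = 2^(−(-6.575)) = 2^6.575 = 95.3394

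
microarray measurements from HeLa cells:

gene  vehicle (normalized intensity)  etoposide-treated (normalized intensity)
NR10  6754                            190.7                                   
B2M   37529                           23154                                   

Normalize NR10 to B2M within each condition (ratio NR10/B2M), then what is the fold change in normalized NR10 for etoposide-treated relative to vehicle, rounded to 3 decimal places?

NR10/B2M (vehicle) = 6754 / 37529 = 0.17997
NR10/B2M (etoposide-treated) = 190.7 / 23154 = 0.0082362
Fold change = 0.0082362 / 0.17997 = 0.0458

0.046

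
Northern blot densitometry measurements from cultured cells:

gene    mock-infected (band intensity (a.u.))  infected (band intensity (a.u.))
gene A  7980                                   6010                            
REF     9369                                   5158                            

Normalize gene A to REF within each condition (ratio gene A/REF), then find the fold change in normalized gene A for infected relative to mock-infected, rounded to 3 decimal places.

1.368

gene A/REF (mock-infected) = 7980 / 9369 = 0.85175
gene A/REF (infected) = 6010 / 5158 = 1.1652
Fold change = 1.1652 / 0.85175 = 1.3680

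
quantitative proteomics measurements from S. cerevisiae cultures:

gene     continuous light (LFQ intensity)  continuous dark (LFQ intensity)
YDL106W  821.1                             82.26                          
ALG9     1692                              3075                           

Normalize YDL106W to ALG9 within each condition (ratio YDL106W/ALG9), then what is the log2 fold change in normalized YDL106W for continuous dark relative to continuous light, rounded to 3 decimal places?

-4.181

YDL106W/ALG9 (continuous light) = 821.1 / 1692 = 0.48528
YDL106W/ALG9 (continuous dark) = 82.26 / 3075 = 0.026751
Fold change = 0.026751 / 0.48528 = 0.0551
log2(0.0551) = -4.1812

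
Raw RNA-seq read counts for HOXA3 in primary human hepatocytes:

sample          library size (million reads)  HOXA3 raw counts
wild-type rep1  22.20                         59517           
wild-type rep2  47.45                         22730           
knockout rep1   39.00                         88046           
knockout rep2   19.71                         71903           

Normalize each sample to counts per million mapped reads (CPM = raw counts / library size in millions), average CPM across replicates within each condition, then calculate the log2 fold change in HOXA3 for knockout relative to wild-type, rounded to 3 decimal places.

0.902

CPM(wild-type rep1) = 59517 / 22.20 = 2680.9459
CPM(wild-type rep2) = 22730 / 47.45 = 479.0306
CPM(knockout rep1) = 88046 / 39.00 = 2257.5897
CPM(knockout rep2) = 71903 / 19.71 = 3648.0467
mean CPM(wild-type) = 1579.9883; mean CPM(knockout) = 2952.8182
Fold change = 2952.8182 / 1579.9883 = 1.86889
log2(1.86889) = 0.9022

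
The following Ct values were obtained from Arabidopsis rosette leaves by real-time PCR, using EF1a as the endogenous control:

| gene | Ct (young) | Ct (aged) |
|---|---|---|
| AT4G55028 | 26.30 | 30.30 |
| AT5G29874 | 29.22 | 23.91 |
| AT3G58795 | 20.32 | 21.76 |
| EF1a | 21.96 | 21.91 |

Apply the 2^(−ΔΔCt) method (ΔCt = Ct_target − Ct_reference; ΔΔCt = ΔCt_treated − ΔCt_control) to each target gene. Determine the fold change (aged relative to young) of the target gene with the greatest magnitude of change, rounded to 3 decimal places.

38.319

AT4G55028: ΔΔCt = (30.30−21.91) − (26.30−21.96) = 8.39 − 4.34 = 4.05; fold change = 2^-4.05 = 0.060
AT5G29874: ΔΔCt = (23.91−21.91) − (29.22−21.96) = 2.00 − 7.26 = -5.26; fold change = 2^5.26 = 38.319
AT3G58795: ΔΔCt = (21.76−21.91) − (20.32−21.96) = -0.15 − (-1.64) = 1.49; fold change = 2^-1.49 = 0.356
AT5G29874 has the largest |ΔΔCt| = 5.26.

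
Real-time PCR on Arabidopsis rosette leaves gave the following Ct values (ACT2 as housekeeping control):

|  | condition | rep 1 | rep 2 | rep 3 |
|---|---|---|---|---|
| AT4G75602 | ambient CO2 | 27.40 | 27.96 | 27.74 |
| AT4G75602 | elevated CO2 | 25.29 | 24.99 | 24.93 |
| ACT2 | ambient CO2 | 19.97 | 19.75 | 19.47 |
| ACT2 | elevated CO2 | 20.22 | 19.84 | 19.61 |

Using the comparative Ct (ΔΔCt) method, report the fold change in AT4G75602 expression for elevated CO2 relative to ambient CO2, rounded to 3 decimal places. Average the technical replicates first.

6.916

Mean Ct: AT4G75602 ambient CO2 27.700; AT4G75602 elevated CO2 25.070; ACT2 ambient CO2 19.730; ACT2 elevated CO2 19.890
ΔCt(ambient CO2) = 27.700 − 19.730 = 7.970
ΔCt(elevated CO2) = 25.070 − 19.890 = 5.180
ΔΔCt = 5.180 − 7.970 = -2.790
Fold change = 2^(−(-2.790)) = 2^2.790 = 6.9163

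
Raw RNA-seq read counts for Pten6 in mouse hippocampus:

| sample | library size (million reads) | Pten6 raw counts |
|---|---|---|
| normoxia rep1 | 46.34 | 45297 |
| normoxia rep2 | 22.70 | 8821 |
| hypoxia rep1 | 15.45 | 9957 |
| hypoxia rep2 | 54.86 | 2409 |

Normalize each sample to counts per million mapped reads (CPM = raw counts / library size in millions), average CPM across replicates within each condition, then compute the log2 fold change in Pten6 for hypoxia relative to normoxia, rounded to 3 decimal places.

-0.989

CPM(normoxia rep1) = 45297 / 46.34 = 977.4924
CPM(normoxia rep2) = 8821 / 22.70 = 388.5903
CPM(hypoxia rep1) = 9957 / 15.45 = 644.4660
CPM(hypoxia rep2) = 2409 / 54.86 = 43.9118
mean CPM(normoxia) = 683.0414; mean CPM(hypoxia) = 344.1889
Fold change = 344.1889 / 683.0414 = 0.50391
log2(0.50391) = -0.9888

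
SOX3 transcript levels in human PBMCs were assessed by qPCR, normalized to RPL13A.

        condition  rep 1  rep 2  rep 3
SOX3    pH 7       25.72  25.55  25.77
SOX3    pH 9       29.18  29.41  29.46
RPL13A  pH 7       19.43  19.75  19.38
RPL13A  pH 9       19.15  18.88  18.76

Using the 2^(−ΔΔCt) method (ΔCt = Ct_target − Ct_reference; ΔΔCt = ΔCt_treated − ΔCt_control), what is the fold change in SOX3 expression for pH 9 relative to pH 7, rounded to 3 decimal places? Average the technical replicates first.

0.052

Mean Ct: SOX3 pH 7 25.680; SOX3 pH 9 29.350; RPL13A pH 7 19.520; RPL13A pH 9 18.930
ΔCt(pH 7) = 25.680 − 19.520 = 6.160
ΔCt(pH 9) = 29.350 − 18.930 = 10.420
ΔΔCt = 10.420 − 6.160 = 4.260
Fold change = 2^(−4.260) = 0.0522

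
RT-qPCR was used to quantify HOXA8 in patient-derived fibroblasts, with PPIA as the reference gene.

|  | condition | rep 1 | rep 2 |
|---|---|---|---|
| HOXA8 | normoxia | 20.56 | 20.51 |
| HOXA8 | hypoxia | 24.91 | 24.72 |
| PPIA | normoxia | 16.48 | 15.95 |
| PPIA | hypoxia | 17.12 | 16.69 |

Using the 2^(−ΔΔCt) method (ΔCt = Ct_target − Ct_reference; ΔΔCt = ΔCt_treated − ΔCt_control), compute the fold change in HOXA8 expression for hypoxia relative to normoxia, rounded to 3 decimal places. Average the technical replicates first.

Mean Ct: HOXA8 normoxia 20.535; HOXA8 hypoxia 24.815; PPIA normoxia 16.215; PPIA hypoxia 16.905
ΔCt(normoxia) = 20.535 − 16.215 = 4.320
ΔCt(hypoxia) = 24.815 − 16.905 = 7.910
ΔΔCt = 7.910 − 4.320 = 3.590
Fold change = 2^(−3.590) = 0.0830

0.083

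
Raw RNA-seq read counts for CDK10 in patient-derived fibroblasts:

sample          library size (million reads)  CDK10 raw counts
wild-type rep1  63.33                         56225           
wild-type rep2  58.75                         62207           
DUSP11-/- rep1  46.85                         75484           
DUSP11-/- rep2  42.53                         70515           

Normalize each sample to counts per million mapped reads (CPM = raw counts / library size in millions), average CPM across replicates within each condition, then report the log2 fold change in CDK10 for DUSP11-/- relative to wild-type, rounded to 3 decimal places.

0.748

CPM(wild-type rep1) = 56225 / 63.33 = 887.8099
CPM(wild-type rep2) = 62207 / 58.75 = 1058.8426
CPM(DUSP11-/- rep1) = 75484 / 46.85 = 1611.1846
CPM(DUSP11-/- rep2) = 70515 / 42.53 = 1658.0061
mean CPM(wild-type) = 973.3262; mean CPM(DUSP11-/-) = 1634.5954
Fold change = 1634.5954 / 973.3262 = 1.67939
log2(1.67939) = 0.7479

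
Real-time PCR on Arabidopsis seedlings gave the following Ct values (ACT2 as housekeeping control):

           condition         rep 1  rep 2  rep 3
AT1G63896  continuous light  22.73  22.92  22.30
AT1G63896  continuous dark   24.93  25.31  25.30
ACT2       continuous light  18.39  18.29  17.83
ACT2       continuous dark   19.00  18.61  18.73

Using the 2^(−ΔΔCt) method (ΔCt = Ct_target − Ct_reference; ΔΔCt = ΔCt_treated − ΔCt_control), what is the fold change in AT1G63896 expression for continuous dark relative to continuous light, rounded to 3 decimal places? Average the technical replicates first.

Mean Ct: AT1G63896 continuous light 22.650; AT1G63896 continuous dark 25.180; ACT2 continuous light 18.170; ACT2 continuous dark 18.780
ΔCt(continuous light) = 22.650 − 18.170 = 4.480
ΔCt(continuous dark) = 25.180 − 18.780 = 6.400
ΔΔCt = 6.400 − 4.480 = 1.920
Fold change = 2^(−1.920) = 0.2643

0.264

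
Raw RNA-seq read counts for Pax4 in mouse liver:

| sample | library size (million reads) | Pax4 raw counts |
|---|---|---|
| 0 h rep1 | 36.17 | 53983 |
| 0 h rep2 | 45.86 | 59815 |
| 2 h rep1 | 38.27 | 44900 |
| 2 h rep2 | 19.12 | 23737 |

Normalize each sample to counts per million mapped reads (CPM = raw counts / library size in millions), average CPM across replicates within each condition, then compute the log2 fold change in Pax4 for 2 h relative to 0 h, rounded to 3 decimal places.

-0.212

CPM(0 h rep1) = 53983 / 36.17 = 1492.4800
CPM(0 h rep2) = 59815 / 45.86 = 1304.2957
CPM(2 h rep1) = 44900 / 38.27 = 1173.2427
CPM(2 h rep2) = 23737 / 19.12 = 1241.4749
mean CPM(0 h) = 1398.3878; mean CPM(2 h) = 1207.3588
Fold change = 1207.3588 / 1398.3878 = 0.86339
log2(0.86339) = -0.2119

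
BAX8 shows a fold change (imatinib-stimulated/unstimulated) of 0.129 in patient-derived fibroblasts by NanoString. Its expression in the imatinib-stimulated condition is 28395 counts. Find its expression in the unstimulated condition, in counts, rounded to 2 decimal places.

220116.28

unstimulated expression = 28395 / 0.129 = 220116.28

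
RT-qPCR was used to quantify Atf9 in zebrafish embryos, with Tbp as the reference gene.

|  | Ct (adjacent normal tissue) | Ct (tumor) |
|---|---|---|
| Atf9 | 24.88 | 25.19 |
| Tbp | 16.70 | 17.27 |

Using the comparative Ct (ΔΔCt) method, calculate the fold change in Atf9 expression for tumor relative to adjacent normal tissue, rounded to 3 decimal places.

1.197

ΔCt(adjacent normal tissue) = 24.880 − 16.700 = 8.180
ΔCt(tumor) = 25.190 − 17.270 = 7.920
ΔΔCt = 7.920 − 8.180 = -0.260
Fold change = 2^(−(-0.260)) = 2^0.260 = 1.1975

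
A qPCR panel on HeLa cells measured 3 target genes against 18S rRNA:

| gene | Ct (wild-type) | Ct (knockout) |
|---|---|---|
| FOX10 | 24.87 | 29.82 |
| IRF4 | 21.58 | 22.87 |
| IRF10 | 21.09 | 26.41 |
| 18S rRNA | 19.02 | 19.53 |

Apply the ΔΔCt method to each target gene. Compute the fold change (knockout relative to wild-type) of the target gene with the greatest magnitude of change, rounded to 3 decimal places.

FOX10: ΔΔCt = (29.82−19.53) − (24.87−19.02) = 10.29 − 5.85 = 4.44; fold change = 2^-4.44 = 0.046
IRF4: ΔΔCt = (22.87−19.53) − (21.58−19.02) = 3.34 − 2.56 = 0.78; fold change = 2^-0.78 = 0.582
IRF10: ΔΔCt = (26.41−19.53) − (21.09−19.02) = 6.88 − 2.07 = 4.81; fold change = 2^-4.81 = 0.036
IRF10 has the largest |ΔΔCt| = 4.81.

0.036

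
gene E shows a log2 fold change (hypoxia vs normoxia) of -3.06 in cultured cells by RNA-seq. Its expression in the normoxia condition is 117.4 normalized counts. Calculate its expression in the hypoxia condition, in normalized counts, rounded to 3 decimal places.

Fold change = 2^(-3.06) = 0.1199
hypoxia expression = 117.4 × 0.1199 = 14.077

14.077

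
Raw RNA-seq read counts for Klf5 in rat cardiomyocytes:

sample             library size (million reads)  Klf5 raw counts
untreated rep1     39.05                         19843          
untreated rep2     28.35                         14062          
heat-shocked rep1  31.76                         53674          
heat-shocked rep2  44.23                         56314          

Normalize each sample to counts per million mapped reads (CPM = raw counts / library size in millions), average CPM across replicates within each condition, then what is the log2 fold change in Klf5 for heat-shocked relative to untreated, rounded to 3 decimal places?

1.561

CPM(untreated rep1) = 19843 / 39.05 = 508.1434
CPM(untreated rep2) = 14062 / 28.35 = 496.0141
CPM(heat-shocked rep1) = 53674 / 31.76 = 1689.9874
CPM(heat-shocked rep2) = 56314 / 44.23 = 1273.2082
mean CPM(untreated) = 502.0788; mean CPM(heat-shocked) = 1481.5978
Fold change = 1481.5978 / 502.0788 = 2.95093
log2(2.95093) = 1.5612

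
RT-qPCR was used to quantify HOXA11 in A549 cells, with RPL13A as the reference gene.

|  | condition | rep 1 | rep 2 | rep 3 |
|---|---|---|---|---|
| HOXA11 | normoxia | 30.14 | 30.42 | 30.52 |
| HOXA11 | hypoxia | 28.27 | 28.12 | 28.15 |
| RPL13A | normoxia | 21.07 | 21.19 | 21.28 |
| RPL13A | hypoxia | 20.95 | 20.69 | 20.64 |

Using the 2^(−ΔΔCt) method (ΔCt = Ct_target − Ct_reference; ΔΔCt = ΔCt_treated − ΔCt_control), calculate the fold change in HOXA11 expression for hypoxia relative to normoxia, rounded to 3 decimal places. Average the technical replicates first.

Mean Ct: HOXA11 normoxia 30.360; HOXA11 hypoxia 28.180; RPL13A normoxia 21.180; RPL13A hypoxia 20.760
ΔCt(normoxia) = 30.360 − 21.180 = 9.180
ΔCt(hypoxia) = 28.180 − 20.760 = 7.420
ΔΔCt = 7.420 − 9.180 = -1.760
Fold change = 2^(−(-1.760)) = 2^1.760 = 3.3870

3.387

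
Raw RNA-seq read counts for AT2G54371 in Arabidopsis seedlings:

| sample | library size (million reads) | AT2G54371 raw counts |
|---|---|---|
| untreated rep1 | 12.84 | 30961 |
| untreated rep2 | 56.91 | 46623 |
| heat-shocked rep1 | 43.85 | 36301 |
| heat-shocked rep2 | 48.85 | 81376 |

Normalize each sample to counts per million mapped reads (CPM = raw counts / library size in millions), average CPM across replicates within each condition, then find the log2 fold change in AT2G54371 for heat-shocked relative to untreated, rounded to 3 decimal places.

-0.373

CPM(untreated rep1) = 30961 / 12.84 = 2411.2928
CPM(untreated rep2) = 46623 / 56.91 = 819.2409
CPM(heat-shocked rep1) = 36301 / 43.85 = 827.8449
CPM(heat-shocked rep2) = 81376 / 48.85 = 1665.8342
mean CPM(untreated) = 1615.2669; mean CPM(heat-shocked) = 1246.8396
Fold change = 1246.8396 / 1615.2669 = 0.77191
log2(0.77191) = -0.3735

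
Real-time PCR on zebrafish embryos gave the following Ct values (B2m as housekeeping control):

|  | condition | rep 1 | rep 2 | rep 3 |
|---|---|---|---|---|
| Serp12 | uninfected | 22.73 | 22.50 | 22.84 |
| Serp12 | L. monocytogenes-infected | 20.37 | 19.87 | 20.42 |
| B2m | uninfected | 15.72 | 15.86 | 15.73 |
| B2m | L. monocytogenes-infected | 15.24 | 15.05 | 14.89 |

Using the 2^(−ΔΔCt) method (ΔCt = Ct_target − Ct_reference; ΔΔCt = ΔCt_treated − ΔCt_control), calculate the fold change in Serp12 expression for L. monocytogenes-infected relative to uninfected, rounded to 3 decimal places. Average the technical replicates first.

Mean Ct: Serp12 uninfected 22.690; Serp12 L. monocytogenes-infected 20.220; B2m uninfected 15.770; B2m L. monocytogenes-infected 15.060
ΔCt(uninfected) = 22.690 − 15.770 = 6.920
ΔCt(L. monocytogenes-infected) = 20.220 − 15.060 = 5.160
ΔΔCt = 5.160 − 6.920 = -1.760
Fold change = 2^(−(-1.760)) = 2^1.760 = 3.3870

3.387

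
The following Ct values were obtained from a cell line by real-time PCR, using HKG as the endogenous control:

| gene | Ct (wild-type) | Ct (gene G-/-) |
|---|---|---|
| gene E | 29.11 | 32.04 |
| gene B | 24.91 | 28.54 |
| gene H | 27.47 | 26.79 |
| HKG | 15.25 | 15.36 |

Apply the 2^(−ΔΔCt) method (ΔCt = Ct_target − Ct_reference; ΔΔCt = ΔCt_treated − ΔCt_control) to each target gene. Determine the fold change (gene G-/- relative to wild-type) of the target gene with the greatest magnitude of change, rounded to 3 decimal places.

gene E: ΔΔCt = (32.04−15.36) − (29.11−15.25) = 16.68 − 13.86 = 2.82; fold change = 2^-2.82 = 0.142
gene B: ΔΔCt = (28.54−15.36) − (24.91−15.25) = 13.18 − 9.66 = 3.52; fold change = 2^-3.52 = 0.087
gene H: ΔΔCt = (26.79−15.36) − (27.47−15.25) = 11.43 − 12.22 = -0.79; fold change = 2^0.79 = 1.729
gene B has the largest |ΔΔCt| = 3.52.

0.087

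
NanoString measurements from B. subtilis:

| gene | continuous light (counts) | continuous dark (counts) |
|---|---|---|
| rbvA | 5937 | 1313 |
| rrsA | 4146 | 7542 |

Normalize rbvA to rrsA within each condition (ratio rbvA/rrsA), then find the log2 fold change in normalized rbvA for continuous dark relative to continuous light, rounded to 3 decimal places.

rbvA/rrsA (continuous light) = 5937 / 4146 = 1.432
rbvA/rrsA (continuous dark) = 1313 / 7542 = 0.17409
Fold change = 0.17409 / 1.432 = 0.1216
log2(0.1216) = -3.0401

-3.040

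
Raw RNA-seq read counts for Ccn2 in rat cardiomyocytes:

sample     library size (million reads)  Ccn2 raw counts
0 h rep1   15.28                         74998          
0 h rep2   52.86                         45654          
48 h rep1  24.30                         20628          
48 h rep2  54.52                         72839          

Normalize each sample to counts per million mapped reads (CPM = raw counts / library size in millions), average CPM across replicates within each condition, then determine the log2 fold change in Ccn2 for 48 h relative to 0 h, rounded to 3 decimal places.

CPM(0 h rep1) = 74998 / 15.28 = 4908.2461
CPM(0 h rep2) = 45654 / 52.86 = 863.6776
CPM(48 h rep1) = 20628 / 24.30 = 848.8889
CPM(48 h rep2) = 72839 / 54.52 = 1336.0051
mean CPM(0 h) = 2885.9619; mean CPM(48 h) = 1092.4470
Fold change = 1092.4470 / 2885.9619 = 0.37854
log2(0.37854) = -1.4015

-1.401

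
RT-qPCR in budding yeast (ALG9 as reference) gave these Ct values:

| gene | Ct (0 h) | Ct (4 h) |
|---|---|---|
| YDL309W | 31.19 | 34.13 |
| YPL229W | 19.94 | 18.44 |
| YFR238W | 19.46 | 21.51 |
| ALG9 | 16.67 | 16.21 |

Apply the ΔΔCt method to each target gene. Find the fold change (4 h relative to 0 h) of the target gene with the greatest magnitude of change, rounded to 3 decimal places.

YDL309W: ΔΔCt = (34.13−16.21) − (31.19−16.67) = 17.92 − 14.52 = 3.40; fold change = 2^-3.40 = 0.095
YPL229W: ΔΔCt = (18.44−16.21) − (19.94−16.67) = 2.23 − 3.27 = -1.04; fold change = 2^1.04 = 2.056
YFR238W: ΔΔCt = (21.51−16.21) − (19.46−16.67) = 5.30 − 2.79 = 2.51; fold change = 2^-2.51 = 0.176
YDL309W has the largest |ΔΔCt| = 3.40.

0.095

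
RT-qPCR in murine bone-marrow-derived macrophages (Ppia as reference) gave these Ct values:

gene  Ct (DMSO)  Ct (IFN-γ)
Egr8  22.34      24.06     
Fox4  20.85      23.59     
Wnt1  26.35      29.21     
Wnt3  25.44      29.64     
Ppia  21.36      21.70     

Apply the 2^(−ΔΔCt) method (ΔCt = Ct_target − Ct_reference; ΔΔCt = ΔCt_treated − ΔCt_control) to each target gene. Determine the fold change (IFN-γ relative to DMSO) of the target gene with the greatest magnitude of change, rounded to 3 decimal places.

Egr8: ΔΔCt = (24.06−21.70) − (22.34−21.36) = 2.36 − 0.98 = 1.38; fold change = 2^-1.38 = 0.384
Fox4: ΔΔCt = (23.59−21.70) − (20.85−21.36) = 1.89 − (-0.51) = 2.40; fold change = 2^-2.40 = 0.189
Wnt1: ΔΔCt = (29.21−21.70) − (26.35−21.36) = 7.51 − 4.99 = 2.52; fold change = 2^-2.52 = 0.174
Wnt3: ΔΔCt = (29.64−21.70) − (25.44−21.36) = 7.94 − 4.08 = 3.86; fold change = 2^-3.86 = 0.069
Wnt3 has the largest |ΔΔCt| = 3.86.

0.069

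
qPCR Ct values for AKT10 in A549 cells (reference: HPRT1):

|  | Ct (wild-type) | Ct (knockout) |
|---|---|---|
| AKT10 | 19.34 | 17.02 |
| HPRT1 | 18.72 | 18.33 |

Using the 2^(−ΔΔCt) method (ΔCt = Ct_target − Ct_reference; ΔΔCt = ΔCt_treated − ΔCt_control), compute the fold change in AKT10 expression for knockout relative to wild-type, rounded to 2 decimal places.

ΔCt(wild-type) = 19.340 − 18.720 = 0.620
ΔCt(knockout) = 17.020 − 18.330 = -1.310
ΔΔCt = -1.310 − 0.620 = -1.930
Fold change = 2^(−(-1.930)) = 2^1.930 = 3.811

3.81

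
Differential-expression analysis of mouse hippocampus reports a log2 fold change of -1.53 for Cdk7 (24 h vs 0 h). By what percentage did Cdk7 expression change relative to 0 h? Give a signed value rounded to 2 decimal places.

-65.37%

Fold change = 2^(-1.53) = 0.3463
Percent change = (FC − 1) × 100% = (0.3463 − 1) × 100 = -65.37%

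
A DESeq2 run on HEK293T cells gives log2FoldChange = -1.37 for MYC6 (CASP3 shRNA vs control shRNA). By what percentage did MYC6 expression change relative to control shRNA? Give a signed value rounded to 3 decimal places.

Fold change = 2^(-1.37) = 0.3869
Percent change = (FC − 1) × 100% = (0.3869 − 1) × 100 = -61.311%

-61.311%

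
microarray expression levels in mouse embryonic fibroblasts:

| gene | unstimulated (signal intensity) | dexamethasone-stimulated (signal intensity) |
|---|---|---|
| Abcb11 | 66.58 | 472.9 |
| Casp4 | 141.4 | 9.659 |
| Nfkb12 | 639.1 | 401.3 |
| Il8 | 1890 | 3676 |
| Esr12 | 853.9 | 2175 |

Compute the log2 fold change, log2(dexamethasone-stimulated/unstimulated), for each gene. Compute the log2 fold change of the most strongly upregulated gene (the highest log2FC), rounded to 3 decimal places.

2.828

log2(472.9/66.58) = 2.828  (Abcb11)
log2(9.659/141.4) = -3.872  (Casp4)
log2(401.3/639.1) = -0.671  (Nfkb12)
log2(3676/1890) = 0.960  (Il8)
log2(2175/853.9) = 1.349  (Esr12)
Abcb11 is most strongly upregulated.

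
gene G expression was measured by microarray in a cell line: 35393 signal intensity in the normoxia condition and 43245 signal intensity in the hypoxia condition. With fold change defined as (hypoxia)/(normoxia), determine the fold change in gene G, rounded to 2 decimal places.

1.22

Fold change = 43245 / 35393 = 1.222
gene G is upregulated.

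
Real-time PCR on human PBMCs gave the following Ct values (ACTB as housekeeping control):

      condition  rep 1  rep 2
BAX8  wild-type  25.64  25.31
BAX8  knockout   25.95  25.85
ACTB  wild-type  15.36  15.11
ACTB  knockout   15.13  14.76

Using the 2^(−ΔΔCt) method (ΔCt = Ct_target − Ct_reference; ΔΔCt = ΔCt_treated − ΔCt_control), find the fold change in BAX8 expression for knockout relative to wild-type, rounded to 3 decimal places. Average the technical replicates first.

0.609

Mean Ct: BAX8 wild-type 25.475; BAX8 knockout 25.900; ACTB wild-type 15.235; ACTB knockout 14.945
ΔCt(wild-type) = 25.475 − 15.235 = 10.240
ΔCt(knockout) = 25.900 − 14.945 = 10.955
ΔΔCt = 10.955 − 10.240 = 0.715
Fold change = 2^(−0.715) = 0.6092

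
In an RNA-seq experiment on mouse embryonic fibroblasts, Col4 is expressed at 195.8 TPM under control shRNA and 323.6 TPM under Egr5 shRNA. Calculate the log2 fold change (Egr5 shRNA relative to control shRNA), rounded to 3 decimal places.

Fold change = 323.6 / 195.8 = 1.6527
log2(1.6527) = 0.7248

0.725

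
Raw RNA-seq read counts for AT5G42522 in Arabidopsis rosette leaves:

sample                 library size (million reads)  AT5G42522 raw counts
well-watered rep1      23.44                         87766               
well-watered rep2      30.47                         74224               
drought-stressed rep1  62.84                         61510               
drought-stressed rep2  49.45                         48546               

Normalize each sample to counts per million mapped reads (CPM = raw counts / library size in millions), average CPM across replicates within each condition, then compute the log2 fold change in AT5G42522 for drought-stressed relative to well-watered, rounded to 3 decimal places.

CPM(well-watered rep1) = 87766 / 23.44 = 3744.2833
CPM(well-watered rep2) = 74224 / 30.47 = 2435.9698
CPM(drought-stressed rep1) = 61510 / 62.84 = 978.8351
CPM(drought-stressed rep2) = 48546 / 49.45 = 981.7189
mean CPM(well-watered) = 3090.1265; mean CPM(drought-stressed) = 980.2770
Fold change = 980.2770 / 3090.1265 = 0.31723
log2(0.31723) = -1.6564

-1.656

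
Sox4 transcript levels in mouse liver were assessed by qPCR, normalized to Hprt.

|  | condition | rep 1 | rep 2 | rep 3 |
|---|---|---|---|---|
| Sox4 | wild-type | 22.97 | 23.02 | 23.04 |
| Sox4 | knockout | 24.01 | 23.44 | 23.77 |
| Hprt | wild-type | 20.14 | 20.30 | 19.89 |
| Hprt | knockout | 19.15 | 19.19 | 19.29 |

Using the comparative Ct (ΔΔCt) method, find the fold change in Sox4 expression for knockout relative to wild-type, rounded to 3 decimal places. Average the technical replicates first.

Mean Ct: Sox4 wild-type 23.010; Sox4 knockout 23.740; Hprt wild-type 20.110; Hprt knockout 19.210
ΔCt(wild-type) = 23.010 − 20.110 = 2.900
ΔCt(knockout) = 23.740 − 19.210 = 4.530
ΔΔCt = 4.530 − 2.900 = 1.630
Fold change = 2^(−1.630) = 0.3231

0.323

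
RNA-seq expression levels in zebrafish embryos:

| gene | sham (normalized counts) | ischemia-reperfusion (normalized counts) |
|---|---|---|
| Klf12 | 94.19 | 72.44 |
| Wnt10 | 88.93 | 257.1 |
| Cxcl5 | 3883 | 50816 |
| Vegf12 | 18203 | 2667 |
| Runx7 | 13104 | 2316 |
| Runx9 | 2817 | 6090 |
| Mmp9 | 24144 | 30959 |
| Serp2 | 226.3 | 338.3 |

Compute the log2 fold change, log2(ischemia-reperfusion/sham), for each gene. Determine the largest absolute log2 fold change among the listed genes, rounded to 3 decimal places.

3.710

log2(72.44/94.19) = -0.379  (Klf12)
log2(257.1/88.93) = 1.532  (Wnt10)
log2(50816/3883) = 3.710  (Cxcl5)
log2(2667/18203) = -2.771  (Vegf12)
log2(2316/13104) = -2.500  (Runx7)
log2(6090/2817) = 1.112  (Runx9)
log2(30959/24144) = 0.359  (Mmp9)
log2(338.3/226.3) = 0.580  (Serp2)
The largest magnitude belongs to Cxcl5.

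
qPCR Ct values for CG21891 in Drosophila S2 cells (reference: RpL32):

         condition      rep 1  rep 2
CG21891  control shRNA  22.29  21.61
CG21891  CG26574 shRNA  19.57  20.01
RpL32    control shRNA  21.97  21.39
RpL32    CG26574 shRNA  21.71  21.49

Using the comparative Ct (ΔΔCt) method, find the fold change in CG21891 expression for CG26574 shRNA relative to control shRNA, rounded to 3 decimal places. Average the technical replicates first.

Mean Ct: CG21891 control shRNA 21.950; CG21891 CG26574 shRNA 19.790; RpL32 control shRNA 21.680; RpL32 CG26574 shRNA 21.600
ΔCt(control shRNA) = 21.950 − 21.680 = 0.270
ΔCt(CG26574 shRNA) = 19.790 − 21.600 = -1.810
ΔΔCt = -1.810 − 0.270 = -2.080
Fold change = 2^(−(-2.080)) = 2^2.080 = 4.2281

4.228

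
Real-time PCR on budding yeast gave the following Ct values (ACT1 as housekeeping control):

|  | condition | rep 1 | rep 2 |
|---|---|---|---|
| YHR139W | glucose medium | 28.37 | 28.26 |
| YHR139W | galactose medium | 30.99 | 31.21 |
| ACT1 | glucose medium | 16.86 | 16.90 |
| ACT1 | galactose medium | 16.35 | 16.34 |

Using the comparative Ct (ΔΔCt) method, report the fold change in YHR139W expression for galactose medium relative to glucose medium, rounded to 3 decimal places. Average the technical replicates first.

0.100

Mean Ct: YHR139W glucose medium 28.315; YHR139W galactose medium 31.100; ACT1 glucose medium 16.880; ACT1 galactose medium 16.345
ΔCt(glucose medium) = 28.315 − 16.880 = 11.435
ΔCt(galactose medium) = 31.100 − 16.345 = 14.755
ΔΔCt = 14.755 − 11.435 = 3.320
Fold change = 2^(−3.320) = 0.1001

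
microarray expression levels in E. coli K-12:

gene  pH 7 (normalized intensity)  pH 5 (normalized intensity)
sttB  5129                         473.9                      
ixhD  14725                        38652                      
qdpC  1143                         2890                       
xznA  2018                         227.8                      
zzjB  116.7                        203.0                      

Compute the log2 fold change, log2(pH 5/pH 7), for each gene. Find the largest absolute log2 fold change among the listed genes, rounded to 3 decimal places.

3.436

log2(473.9/5129) = -3.436  (sttB)
log2(38652/14725) = 1.392  (ixhD)
log2(2890/1143) = 1.338  (qdpC)
log2(227.8/2018) = -3.147  (xznA)
log2(203.0/116.7) = 0.799  (zzjB)
The largest magnitude belongs to sttB.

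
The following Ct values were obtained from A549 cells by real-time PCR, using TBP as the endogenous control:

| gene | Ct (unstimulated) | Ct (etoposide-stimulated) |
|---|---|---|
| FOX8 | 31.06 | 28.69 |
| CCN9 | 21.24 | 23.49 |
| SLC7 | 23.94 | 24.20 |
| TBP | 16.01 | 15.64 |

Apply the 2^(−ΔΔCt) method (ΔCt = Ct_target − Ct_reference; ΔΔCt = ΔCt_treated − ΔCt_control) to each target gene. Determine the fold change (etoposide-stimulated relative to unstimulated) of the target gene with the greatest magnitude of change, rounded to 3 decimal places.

0.163

FOX8: ΔΔCt = (28.69−15.64) − (31.06−16.01) = 13.05 − 15.05 = -2.00; fold change = 2^2.00 = 4.000
CCN9: ΔΔCt = (23.49−15.64) − (21.24−16.01) = 7.85 − 5.23 = 2.62; fold change = 2^-2.62 = 0.163
SLC7: ΔΔCt = (24.20−15.64) − (23.94−16.01) = 8.56 − 7.93 = 0.63; fold change = 2^-0.63 = 0.646
CCN9 has the largest |ΔΔCt| = 2.62.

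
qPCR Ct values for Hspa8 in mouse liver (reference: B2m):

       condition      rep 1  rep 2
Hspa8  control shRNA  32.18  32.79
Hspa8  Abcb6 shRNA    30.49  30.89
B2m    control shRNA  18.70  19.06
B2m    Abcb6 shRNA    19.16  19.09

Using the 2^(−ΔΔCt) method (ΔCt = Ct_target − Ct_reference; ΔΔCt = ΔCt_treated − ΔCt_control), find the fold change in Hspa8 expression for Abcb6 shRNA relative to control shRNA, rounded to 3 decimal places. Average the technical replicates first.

Mean Ct: Hspa8 control shRNA 32.485; Hspa8 Abcb6 shRNA 30.690; B2m control shRNA 18.880; B2m Abcb6 shRNA 19.125
ΔCt(control shRNA) = 32.485 − 18.880 = 13.605
ΔCt(Abcb6 shRNA) = 30.690 − 19.125 = 11.565
ΔΔCt = 11.565 − 13.605 = -2.040
Fold change = 2^(−(-2.040)) = 2^2.040 = 4.1125

4.112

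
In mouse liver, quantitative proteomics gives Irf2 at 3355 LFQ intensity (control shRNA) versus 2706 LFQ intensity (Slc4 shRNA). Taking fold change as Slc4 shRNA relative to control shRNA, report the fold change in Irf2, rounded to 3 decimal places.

Fold change = 2706 / 3355 = 0.8066
Irf2 is downregulated.

0.807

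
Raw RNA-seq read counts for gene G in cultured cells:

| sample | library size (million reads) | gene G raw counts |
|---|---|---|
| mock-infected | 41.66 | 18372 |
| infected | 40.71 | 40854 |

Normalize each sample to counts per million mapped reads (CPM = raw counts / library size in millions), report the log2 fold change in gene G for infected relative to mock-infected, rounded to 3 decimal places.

1.186

CPM(mock-infected) = 18372 / 41.66 = 440.9986
CPM(infected) = 40854 / 40.71 = 1003.5372
Fold change = 1003.5372 / 440.9986 = 2.27560
log2(2.27560) = 1.1862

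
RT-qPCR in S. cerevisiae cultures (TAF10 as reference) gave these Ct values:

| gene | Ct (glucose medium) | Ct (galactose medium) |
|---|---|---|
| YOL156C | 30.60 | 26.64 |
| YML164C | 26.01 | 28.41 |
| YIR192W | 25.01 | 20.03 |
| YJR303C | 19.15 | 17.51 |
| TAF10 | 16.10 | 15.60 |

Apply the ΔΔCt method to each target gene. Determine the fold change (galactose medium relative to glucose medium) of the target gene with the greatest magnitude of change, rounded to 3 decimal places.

YOL156C: ΔΔCt = (26.64−15.60) − (30.60−16.10) = 11.04 − 14.50 = -3.46; fold change = 2^3.46 = 11.004
YML164C: ΔΔCt = (28.41−15.60) − (26.01−16.10) = 12.81 − 9.91 = 2.90; fold change = 2^-2.90 = 0.134
YIR192W: ΔΔCt = (20.03−15.60) − (25.01−16.10) = 4.43 − 8.91 = -4.48; fold change = 2^4.48 = 22.316
YJR303C: ΔΔCt = (17.51−15.60) − (19.15−16.10) = 1.91 − 3.05 = -1.14; fold change = 2^1.14 = 2.204
YIR192W has the largest |ΔΔCt| = 4.48.

22.316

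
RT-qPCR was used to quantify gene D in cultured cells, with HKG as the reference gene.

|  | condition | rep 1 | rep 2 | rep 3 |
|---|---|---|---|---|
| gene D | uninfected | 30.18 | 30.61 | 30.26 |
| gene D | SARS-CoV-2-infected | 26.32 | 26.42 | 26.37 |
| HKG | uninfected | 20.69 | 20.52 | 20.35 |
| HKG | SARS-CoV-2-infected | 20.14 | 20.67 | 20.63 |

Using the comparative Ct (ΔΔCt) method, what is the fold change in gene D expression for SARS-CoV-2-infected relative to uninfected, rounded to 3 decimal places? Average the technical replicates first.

Mean Ct: gene D uninfected 30.350; gene D SARS-CoV-2-infected 26.370; HKG uninfected 20.520; HKG SARS-CoV-2-infected 20.480
ΔCt(uninfected) = 30.350 − 20.520 = 9.830
ΔCt(SARS-CoV-2-infected) = 26.370 − 20.480 = 5.890
ΔΔCt = 5.890 − 9.830 = -3.940
Fold change = 2^(−(-3.940)) = 2^3.940 = 15.3482

15.348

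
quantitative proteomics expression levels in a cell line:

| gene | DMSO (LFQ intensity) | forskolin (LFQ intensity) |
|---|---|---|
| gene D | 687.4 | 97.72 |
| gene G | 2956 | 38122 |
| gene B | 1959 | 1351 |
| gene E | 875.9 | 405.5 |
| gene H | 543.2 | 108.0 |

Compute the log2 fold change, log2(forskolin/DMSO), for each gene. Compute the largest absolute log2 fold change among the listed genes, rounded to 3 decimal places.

log2(97.72/687.4) = -2.814  (gene D)
log2(38122/2956) = 3.689  (gene G)
log2(1351/1959) = -0.536  (gene B)
log2(405.5/875.9) = -1.111  (gene E)
log2(108.0/543.2) = -2.330  (gene H)
The largest magnitude belongs to gene G.

3.689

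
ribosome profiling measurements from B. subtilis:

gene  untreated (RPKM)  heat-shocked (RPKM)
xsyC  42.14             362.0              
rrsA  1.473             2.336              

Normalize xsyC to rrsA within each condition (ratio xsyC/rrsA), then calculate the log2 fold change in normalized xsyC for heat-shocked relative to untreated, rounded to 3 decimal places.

xsyC/rrsA (untreated) = 42.14 / 1.473 = 28.608
xsyC/rrsA (heat-shocked) = 362.0 / 2.336 = 154.97
Fold change = 154.97 / 28.608 = 5.4168
log2(5.4168) = 2.4374

2.437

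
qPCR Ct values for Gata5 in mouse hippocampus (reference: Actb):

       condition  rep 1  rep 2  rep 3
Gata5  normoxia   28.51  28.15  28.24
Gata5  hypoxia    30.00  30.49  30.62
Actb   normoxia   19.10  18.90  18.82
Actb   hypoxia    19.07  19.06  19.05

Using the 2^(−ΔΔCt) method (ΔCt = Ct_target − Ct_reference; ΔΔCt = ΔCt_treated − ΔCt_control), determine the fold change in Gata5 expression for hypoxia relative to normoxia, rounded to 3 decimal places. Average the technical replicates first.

0.259

Mean Ct: Gata5 normoxia 28.300; Gata5 hypoxia 30.370; Actb normoxia 18.940; Actb hypoxia 19.060
ΔCt(normoxia) = 28.300 − 18.940 = 9.360
ΔCt(hypoxia) = 30.370 − 19.060 = 11.310
ΔΔCt = 11.310 − 9.360 = 1.950
Fold change = 2^(−1.950) = 0.2588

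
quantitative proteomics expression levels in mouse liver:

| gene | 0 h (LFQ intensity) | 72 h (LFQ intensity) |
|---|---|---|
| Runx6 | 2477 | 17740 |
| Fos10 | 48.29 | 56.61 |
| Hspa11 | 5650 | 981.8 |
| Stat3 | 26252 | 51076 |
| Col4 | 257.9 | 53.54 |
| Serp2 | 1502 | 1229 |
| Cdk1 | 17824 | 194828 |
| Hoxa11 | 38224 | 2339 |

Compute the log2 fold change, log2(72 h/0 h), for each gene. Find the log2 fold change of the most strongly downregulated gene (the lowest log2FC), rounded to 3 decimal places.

log2(17740/2477) = 2.840  (Runx6)
log2(56.61/48.29) = 0.229  (Fos10)
log2(981.8/5650) = -2.525  (Hspa11)
log2(51076/26252) = 0.960  (Stat3)
log2(53.54/257.9) = -2.268  (Col4)
log2(1229/1502) = -0.289  (Serp2)
log2(194828/17824) = 3.450  (Cdk1)
log2(2339/38224) = -4.031  (Hoxa11)
Hoxa11 is most strongly downregulated.

-4.031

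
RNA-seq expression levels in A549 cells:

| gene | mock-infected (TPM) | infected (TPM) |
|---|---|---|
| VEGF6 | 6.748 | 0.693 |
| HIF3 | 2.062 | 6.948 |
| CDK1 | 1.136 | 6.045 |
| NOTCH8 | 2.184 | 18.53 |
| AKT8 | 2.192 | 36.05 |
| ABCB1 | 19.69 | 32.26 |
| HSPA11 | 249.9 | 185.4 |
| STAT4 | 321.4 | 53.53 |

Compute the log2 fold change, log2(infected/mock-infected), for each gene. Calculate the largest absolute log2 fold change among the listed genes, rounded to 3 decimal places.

log2(0.693/6.748) = -3.284  (VEGF6)
log2(6.948/2.062) = 1.753  (HIF3)
log2(6.045/1.136) = 2.412  (CDK1)
log2(18.53/2.184) = 3.085  (NOTCH8)
log2(36.05/2.192) = 4.040  (AKT8)
log2(32.26/19.69) = 0.712  (ABCB1)
log2(185.4/249.9) = -0.431  (HSPA11)
log2(53.53/321.4) = -2.586  (STAT4)
The largest magnitude belongs to AKT8.

4.040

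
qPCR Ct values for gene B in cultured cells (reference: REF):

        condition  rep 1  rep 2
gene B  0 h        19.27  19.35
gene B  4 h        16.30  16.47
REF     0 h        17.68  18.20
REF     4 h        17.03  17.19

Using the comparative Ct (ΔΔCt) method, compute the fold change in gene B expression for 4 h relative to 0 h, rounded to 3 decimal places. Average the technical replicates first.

Mean Ct: gene B 0 h 19.310; gene B 4 h 16.385; REF 0 h 17.940; REF 4 h 17.110
ΔCt(0 h) = 19.310 − 17.940 = 1.370
ΔCt(4 h) = 16.385 − 17.110 = -0.725
ΔΔCt = -0.725 − 1.370 = -2.095
Fold change = 2^(−(-2.095)) = 2^2.095 = 4.2723

4.272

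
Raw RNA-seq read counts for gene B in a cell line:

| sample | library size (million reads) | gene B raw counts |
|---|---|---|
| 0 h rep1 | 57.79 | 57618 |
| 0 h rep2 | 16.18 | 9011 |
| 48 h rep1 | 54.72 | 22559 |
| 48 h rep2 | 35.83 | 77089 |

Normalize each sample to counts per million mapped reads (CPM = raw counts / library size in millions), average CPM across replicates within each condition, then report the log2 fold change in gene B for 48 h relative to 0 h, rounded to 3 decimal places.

CPM(0 h rep1) = 57618 / 57.79 = 997.0237
CPM(0 h rep2) = 9011 / 16.18 = 556.9221
CPM(48 h rep1) = 22559 / 54.72 = 412.2624
CPM(48 h rep2) = 77089 / 35.83 = 2151.5211
mean CPM(0 h) = 776.9729; mean CPM(48 h) = 1281.8917
Fold change = 1281.8917 / 776.9729 = 1.64985
log2(1.64985) = 0.7223

0.722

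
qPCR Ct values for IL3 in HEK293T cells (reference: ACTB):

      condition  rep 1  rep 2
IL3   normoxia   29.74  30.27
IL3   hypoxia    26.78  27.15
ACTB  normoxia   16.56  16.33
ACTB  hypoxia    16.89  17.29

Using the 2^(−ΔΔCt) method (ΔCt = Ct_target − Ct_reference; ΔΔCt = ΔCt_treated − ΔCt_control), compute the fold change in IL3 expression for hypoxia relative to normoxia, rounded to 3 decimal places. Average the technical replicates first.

Mean Ct: IL3 normoxia 30.005; IL3 hypoxia 26.965; ACTB normoxia 16.445; ACTB hypoxia 17.090
ΔCt(normoxia) = 30.005 − 16.445 = 13.560
ΔCt(hypoxia) = 26.965 − 17.090 = 9.875
ΔΔCt = 9.875 − 13.560 = -3.685
Fold change = 2^(−(-3.685)) = 2^3.685 = 12.8616

12.862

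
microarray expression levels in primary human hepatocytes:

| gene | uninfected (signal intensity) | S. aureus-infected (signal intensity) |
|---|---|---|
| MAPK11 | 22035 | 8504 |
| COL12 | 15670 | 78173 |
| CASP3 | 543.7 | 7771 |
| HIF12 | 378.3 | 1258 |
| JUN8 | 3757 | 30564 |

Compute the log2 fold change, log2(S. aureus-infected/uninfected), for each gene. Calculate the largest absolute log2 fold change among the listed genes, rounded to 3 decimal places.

3.837

log2(8504/22035) = -1.374  (MAPK11)
log2(78173/15670) = 2.319  (COL12)
log2(7771/543.7) = 3.837  (CASP3)
log2(1258/378.3) = 1.734  (HIF12)
log2(30564/3757) = 3.024  (JUN8)
The largest magnitude belongs to CASP3.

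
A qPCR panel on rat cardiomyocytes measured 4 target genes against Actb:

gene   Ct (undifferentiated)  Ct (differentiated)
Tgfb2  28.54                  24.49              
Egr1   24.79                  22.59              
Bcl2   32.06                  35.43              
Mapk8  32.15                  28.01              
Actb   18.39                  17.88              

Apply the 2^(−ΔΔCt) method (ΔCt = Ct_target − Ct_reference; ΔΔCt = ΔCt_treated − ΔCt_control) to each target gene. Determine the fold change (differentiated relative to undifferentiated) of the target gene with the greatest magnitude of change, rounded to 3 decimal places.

Tgfb2: ΔΔCt = (24.49−17.88) − (28.54−18.39) = 6.61 − 10.15 = -3.54; fold change = 2^3.54 = 11.632
Egr1: ΔΔCt = (22.59−17.88) − (24.79−18.39) = 4.71 − 6.40 = -1.69; fold change = 2^1.69 = 3.227
Bcl2: ΔΔCt = (35.43−17.88) − (32.06−18.39) = 17.55 − 13.67 = 3.88; fold change = 2^-3.88 = 0.068
Mapk8: ΔΔCt = (28.01−17.88) − (32.15−18.39) = 10.13 − 13.76 = -3.63; fold change = 2^3.63 = 12.381
Bcl2 has the largest |ΔΔCt| = 3.88.

0.068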